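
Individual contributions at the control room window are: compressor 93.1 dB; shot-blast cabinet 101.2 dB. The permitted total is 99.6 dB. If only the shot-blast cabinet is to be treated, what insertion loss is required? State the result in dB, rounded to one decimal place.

The untreated sources together contribute 10^(93.1/10) = 2.042e+09, i.e. 93.10 dB.
To meet 99.6 dB overall, the treated shot-blast cabinet may contribute at most 10^(99.6/10) − 2.042e+09 = 7.078e+09, i.e. 98.50 dB.
So the shot-blast cabinet must be reduced from 101.2 to 98.50 dB: IL = 2.70 dB.

2.7 dB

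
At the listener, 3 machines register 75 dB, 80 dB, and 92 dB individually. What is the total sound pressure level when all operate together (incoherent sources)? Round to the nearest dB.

92 dB

For uncorrelated sources the intensities add, so convert each level to linear form, sum, and take 10·log₁₀ of the total.
Σ 10^(L/10) = 10^(75/10) + 10^(80/10) + 10^(92/10) = 1.717e+09.
L_total = 10·log₁₀(1.717e+09) = 92.35 dB.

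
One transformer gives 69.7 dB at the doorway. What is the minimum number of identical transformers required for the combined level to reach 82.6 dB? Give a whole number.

20

The shortfall is 82.6 − 69.7 = 12.9 dB, and N units add 10·log₁₀ N, so need 10·log₁₀ N ≥ 12.9.
N ≥ 10^(12.9/10) = 19.498, so N = 20.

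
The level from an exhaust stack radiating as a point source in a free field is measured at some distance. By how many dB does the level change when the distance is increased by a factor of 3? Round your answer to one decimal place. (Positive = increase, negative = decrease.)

-9.5 dB

A point source loses 6 dB per doubling of distance; generally ΔL = −20·log₁₀(r₂/r₁).
ΔL = −20·log₁₀(3) = -9.54 dB.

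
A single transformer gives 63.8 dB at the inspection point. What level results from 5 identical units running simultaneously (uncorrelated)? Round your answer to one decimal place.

70.8 dB

N identical incoherent sources raise the level by 10·log₁₀ N.
L_total = 63.8 + 10·log₁₀(5) = 63.8 + 6.990 = 70.79 dB.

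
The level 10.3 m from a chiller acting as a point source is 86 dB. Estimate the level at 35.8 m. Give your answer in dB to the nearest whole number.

75 dB

Spherical spreading from a point source gives a 20·log₁₀(r₂/r₁) drop.
L₂ = 86 − 20·log₁₀(35.8/10.3) = 86 − 10.821 = 75.18 dB.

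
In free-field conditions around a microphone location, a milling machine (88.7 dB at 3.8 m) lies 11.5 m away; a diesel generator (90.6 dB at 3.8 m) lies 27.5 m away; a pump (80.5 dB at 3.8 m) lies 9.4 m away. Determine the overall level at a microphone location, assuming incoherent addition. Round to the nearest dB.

81 dB

Propagate each source to the receiver with L = L_ref − 20·log₁₀(r/r_ref), then add intensities.
milling machine: 88.7 − 20·log₁₀(11.5/3.8) = 88.7 − 9.62 = 79.08 dB.
diesel generator: 90.6 − 20·log₁₀(27.5/3.8) = 90.6 − 17.19 = 73.41 dB.
pump: 80.5 − 20·log₁₀(9.4/3.8) = 80.5 − 7.87 = 72.63 dB.
Σ 10^(L/10) = 1.212e+08 → L_total = 10·log₁₀(1.212e+08) = 80.84 dB.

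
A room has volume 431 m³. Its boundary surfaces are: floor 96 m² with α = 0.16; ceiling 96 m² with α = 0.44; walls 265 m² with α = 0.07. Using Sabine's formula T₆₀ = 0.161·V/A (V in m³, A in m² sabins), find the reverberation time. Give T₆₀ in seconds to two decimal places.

0.91 s

A = Σ Sᵢαᵢ = 96·0.16 + 96·0.44 + 265·0.07 = 76.15 m².
T₆₀ = 0.161 × 431 / 76.15 = 0.911 s.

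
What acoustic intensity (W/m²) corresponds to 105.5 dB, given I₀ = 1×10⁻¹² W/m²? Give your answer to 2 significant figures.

I = I₀·10^(L/10) = 10⁻¹² × 10^(105.5/10) = 10^(-1.450).

0.035 W/m²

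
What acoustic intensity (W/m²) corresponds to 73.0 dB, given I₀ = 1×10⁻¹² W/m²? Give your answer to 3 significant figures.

I/I₀ = 10^(73.0/10) = 1.995e+07, so I = 1.995e+07 × 10⁻¹² W/m².

2.00e-05 W/m²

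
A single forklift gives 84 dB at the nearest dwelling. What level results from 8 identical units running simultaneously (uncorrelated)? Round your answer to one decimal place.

93.0 dB

N identical incoherent sources raise the level by 10·log₁₀ N.
L_total = 84 + 10·log₁₀(8) = 84 + 9.031 = 93.03 dB.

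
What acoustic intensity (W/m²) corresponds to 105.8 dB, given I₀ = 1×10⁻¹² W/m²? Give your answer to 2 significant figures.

0.038 W/m²

I = I₀·10^(L/10) = 10⁻¹² × 10^(105.8/10) = 10^(-1.420).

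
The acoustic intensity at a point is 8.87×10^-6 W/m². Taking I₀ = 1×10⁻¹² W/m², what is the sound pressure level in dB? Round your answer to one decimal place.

I/I₀ = 8.87×10^-6/10⁻¹² = 8.87×10^6, and L = 10·log₁₀(I/I₀).
L = 10·(0.9479 + 6) = 69.48 dB.

69.5 dB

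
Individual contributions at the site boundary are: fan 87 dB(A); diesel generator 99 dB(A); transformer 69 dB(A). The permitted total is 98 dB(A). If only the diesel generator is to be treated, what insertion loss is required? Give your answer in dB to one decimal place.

1.4 dB

Fixed contribution from the other sources: Σ 10^(L/10) = 10^(87/10) + 10^(69/10) = 5.091e+08 (87.07 dB(A)).
The limit corresponds to 10^(98/10) = 6.310e+09; subtracting the fixed part leaves 5.800e+09 for the diesel generator, i.e. 97.63 dB(A).
So the diesel generator must be reduced from 99 to 97.63 dB(A): IL = 1.37 dB.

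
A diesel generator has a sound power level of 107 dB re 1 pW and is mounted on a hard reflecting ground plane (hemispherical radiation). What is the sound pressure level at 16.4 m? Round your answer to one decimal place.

The power spreads over a hemisphere of area 2π·r², so L_p = L_w − 10·log₁₀(2π·r²).
2π·r² = 1690 m², 10·log₁₀ of that is 32.279 dB.
L_p = 107 − 32.279 = 74.72 dB.

74.7 dB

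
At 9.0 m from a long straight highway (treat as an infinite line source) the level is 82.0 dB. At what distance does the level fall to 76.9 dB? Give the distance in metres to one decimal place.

29.1 m

The 5.1 dB drop corresponds to a distance ratio of 10^(5.1/10) for a line source.
r₂ = 9.0·10^((82.0−76.9)/10) = 9.0·10^(5.1/10) = 29.12 m.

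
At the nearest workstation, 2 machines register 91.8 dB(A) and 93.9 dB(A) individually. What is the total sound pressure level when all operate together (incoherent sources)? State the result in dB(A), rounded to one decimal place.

For uncorrelated sources the intensities add, so convert each level to linear form, sum, and take 10·log₁₀ of the total.
Σ 10^(L/10) = 10^(91.8/10) + 10^(93.9/10) = 3.968e+09.
L_total = 10·log₁₀(3.968e+09) = 95.99 dB(A).

96.0 dB(A)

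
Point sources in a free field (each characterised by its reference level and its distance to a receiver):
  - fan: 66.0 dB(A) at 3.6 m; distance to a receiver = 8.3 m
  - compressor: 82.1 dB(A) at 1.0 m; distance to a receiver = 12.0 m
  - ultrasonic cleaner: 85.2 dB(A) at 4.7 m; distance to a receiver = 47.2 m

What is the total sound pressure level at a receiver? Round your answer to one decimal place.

Propagate each source to the receiver with L = L_ref − 20·log₁₀(r/r_ref), then add intensities.
fan: 66.0 − 20·log₁₀(8.3/3.6) = 66.0 − 7.26 = 58.74 dB(A).
compressor: 82.1 − 20·log₁₀(12.0/1.0) = 82.1 − 21.58 = 60.52 dB(A).
ultrasonic cleaner: 85.2 − 20·log₁₀(47.2/4.7) = 85.2 − 20.04 = 65.16 dB(A).
Σ 10^(L/10) = 5.159e+06 → L_total = 10·log₁₀(5.159e+06) = 67.13 dB(A).

67.1 dB(A)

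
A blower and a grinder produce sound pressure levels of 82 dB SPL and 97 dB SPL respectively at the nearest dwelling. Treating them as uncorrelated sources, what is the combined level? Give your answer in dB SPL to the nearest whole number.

97 dB SPL

For uncorrelated sources the intensities add, so convert each level to linear form, sum, and take 10·log₁₀ of the total.
Σ 10^(L/10) = 10^(82/10) + 10^(97/10) = 5.170e+09.
L_total = 10·log₁₀(5.170e+09) = 97.14 dB SPL.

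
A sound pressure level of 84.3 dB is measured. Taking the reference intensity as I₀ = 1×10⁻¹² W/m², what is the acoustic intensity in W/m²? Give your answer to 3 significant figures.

L = 10·log₁₀(I/I₀) ⇒ I = I₀·10^(L/10) = 10⁻¹² × 10^8.43.

0.000269 W/m²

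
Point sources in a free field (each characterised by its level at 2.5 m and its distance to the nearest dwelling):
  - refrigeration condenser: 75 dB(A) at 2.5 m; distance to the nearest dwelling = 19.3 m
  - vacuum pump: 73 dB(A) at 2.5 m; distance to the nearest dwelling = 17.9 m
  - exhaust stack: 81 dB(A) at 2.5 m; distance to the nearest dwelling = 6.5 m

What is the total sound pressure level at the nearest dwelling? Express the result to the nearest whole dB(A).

First find each source's level at the receiver (point-source: −20·log₁₀(r/r_ref)), then combine on an intensity basis.
refrigeration condenser: 75 − 20·log₁₀(19.3/2.5) = 75 − 17.75 = 57.25 dB(A).
vacuum pump: 73 − 20·log₁₀(17.9/2.5) = 73 − 17.10 = 55.90 dB(A).
exhaust stack: 81 − 20·log₁₀(6.5/2.5) = 81 − 8.30 = 72.70 dB(A).
Σ 10^(L/10) = 1.954e+07 → L_total = 10·log₁₀(1.954e+07) = 72.91 dB(A).

73 dB(A)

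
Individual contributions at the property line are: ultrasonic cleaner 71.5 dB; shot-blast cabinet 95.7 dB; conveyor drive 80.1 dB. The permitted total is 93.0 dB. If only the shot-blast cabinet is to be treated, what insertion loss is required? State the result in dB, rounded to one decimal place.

Fixed contribution from the other sources: Σ 10^(L/10) = 10^(71.5/10) + 10^(80.1/10) = 1.165e+08 (80.66 dB).
To meet 93.0 dB overall, the treated shot-blast cabinet may contribute at most 10^(93.0/10) − 1.165e+08 = 1.879e+09, i.e. 92.74 dB.
Required insertion loss = 95.7 − 92.74 = 2.96 dB.

3.0 dB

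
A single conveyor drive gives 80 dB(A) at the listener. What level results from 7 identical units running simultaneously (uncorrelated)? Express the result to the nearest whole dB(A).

88 dB(A)

With 7 equal, uncorrelated contributions the intensity is 7× that of one unit, giving a rise of 10·log₁₀ 7.
L_total = 80 + 10·log₁₀(7) = 80 + 8.451 = 88.45 dB(A).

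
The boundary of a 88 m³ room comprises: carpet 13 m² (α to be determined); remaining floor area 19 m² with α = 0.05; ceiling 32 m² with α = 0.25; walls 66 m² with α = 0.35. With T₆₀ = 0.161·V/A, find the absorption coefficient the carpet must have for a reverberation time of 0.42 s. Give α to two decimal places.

0.13

Required total absorption A = 0.161·88/0.42 = 33.73 m².
Absorption from the other surfaces = 19·0.05 + 32·0.25 + 66·0.35 = 32.05 m², so the carpet must supply 1.68 m² over 13 m².
α = 1.68/13 = 0.129.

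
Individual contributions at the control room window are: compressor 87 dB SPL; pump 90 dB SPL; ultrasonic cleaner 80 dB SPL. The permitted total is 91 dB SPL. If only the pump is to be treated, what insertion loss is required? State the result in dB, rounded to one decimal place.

1.8 dB

Everything except the pump sums to 10^(87/10) + 10^(80/10) = 6.012e+08 in linear terms, 87.79 dB SPL.
The limit corresponds to 10^(91/10) = 1.259e+09; subtracting the fixed part leaves 6.577e+08 for the pump, i.e. 88.18 dB SPL.
So the pump must be reduced from 90 to 88.18 dB SPL: IL = 1.82 dB.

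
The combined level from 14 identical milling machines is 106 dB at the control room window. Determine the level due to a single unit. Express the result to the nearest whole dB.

95 dB

Dividing the total intensity by 14 lowers the level by 10·log₁₀ 14 = 11.461 dB: L₁ = 106 − 11.461.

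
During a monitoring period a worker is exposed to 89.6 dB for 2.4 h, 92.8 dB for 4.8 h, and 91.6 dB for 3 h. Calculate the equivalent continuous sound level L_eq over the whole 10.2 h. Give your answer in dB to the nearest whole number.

92 dB

Weight each interval's intensity by its duration and average over T = 10.2 h:
Σ tᵢ·10^(Lᵢ/10) = 2.4·10^(89.6/10) + 4.8·10^(92.8/10) + 3·10^(91.6/10) = 1.567e+10.
L_eq = 10·log₁₀(1.567e+10/10.2) = 91.87 dB.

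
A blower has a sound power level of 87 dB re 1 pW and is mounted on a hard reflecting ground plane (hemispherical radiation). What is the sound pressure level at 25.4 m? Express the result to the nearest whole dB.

L_p = L_w − 10·log₁₀(2π·r²) with r = 25.4 m.
2π·r² = 4054 m², 10·log₁₀ of that is 36.078 dB.
L_p = 87 − 36.078 = 50.92 dB.

51 dB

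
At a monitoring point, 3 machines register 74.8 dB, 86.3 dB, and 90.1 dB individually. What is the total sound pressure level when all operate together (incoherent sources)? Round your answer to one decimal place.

91.7 dB

For uncorrelated sources the intensities add, so convert each level to linear form, sum, and take 10·log₁₀ of the total.
Σ 10^(L/10) = 10^(74.8/10) + 10^(86.3/10) + 10^(90.1/10) = 1.480e+09.
L_total = 10·log₁₀(1.480e+09) = 91.70 dB.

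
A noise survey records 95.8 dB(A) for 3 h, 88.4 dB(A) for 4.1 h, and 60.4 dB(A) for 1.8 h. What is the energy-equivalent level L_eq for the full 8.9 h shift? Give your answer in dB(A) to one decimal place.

92.0 dB(A)

L_eq = 10·log₁₀[(1/T)·Σ tᵢ·10^(Lᵢ/10)] with T = 8.9 h.
Σ tᵢ·10^(Lᵢ/10) = 3·10^(95.8/10) + 4.1·10^(88.4/10) + 1.8·10^(60.4/10) = 1.424e+10.
L_eq = 10·log₁₀(1.424e+10/8.9) = 92.04 dB(A).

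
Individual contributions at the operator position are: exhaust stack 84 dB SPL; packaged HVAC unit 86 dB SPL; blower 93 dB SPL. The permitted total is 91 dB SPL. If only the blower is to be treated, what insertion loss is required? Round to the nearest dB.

Everything except the blower sums to 10^(84/10) + 10^(86/10) = 6.493e+08 in linear terms, 88.12 dB SPL.
To meet 91 dB SPL overall, the treated blower may contribute at most 10^(91/10) − 6.493e+08 = 6.096e+08, i.e. 87.85 dB SPL.
Required insertion loss = 93 − 87.85 = 5.15 dB.

5 dB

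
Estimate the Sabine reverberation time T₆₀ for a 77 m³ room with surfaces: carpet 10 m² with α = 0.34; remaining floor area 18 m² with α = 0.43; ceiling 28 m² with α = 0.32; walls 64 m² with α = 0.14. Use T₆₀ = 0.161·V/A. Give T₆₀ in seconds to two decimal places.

0.43 s

Total absorption A = 10·0.34 + 18·0.43 + 28·0.32 + 64·0.14 = 29.06 m² sabins.
T₆₀ = 0.161·V/A = 0.161·77/29.06 = 0.427 s.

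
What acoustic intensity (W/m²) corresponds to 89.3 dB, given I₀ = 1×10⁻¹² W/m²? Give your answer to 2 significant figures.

0.00085 W/m²

L = 10·log₁₀(I/I₀) ⇒ I = I₀·10^(L/10) = 10⁻¹² × 10^8.93.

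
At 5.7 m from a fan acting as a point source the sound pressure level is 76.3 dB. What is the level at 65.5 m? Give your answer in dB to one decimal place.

55.1 dB

For a point source, L₂ = L₁ − 20·log₁₀(r₂/r₁).
L₂ = 76.3 − 20·log₁₀(65.5/5.7) = 76.3 − 21.207 = 55.09 dB.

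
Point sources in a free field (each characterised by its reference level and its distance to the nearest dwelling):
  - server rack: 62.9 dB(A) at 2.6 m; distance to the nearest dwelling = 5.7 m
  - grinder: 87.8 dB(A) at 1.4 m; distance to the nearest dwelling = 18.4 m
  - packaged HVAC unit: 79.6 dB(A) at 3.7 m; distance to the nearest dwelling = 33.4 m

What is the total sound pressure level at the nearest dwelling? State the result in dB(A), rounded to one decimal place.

67.0 dB(A)

Apply inverse-square spreading to bring every level to the receiver, then sum 10^(L/10).
server rack: 62.9 − 20·log₁₀(5.7/2.6) = 62.9 − 6.82 = 56.08 dB(A).
grinder: 87.8 − 20·log₁₀(18.4/1.4) = 87.8 − 22.37 = 65.43 dB(A).
packaged HVAC unit: 79.6 − 20·log₁₀(33.4/3.7) = 79.6 − 19.11 = 60.49 dB(A).
Σ 10^(L/10) = 5.013e+06 → L_total = 10·log₁₀(5.013e+06) = 67.00 dB(A).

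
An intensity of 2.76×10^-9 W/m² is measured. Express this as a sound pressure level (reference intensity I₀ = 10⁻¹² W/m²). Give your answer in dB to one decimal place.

I/I₀ = 2.76×10^-9/10⁻¹² = 2.76×10^3, and L = 10·log₁₀(I/I₀).
L = 10·(0.4409 + 3) = 34.41 dB.

34.4 dB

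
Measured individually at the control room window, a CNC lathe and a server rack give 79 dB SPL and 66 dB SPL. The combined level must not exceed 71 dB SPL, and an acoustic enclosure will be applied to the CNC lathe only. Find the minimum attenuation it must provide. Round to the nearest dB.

10 dB

The untreated sources together contribute 10^(66/10) = 3.981e+06, i.e. 66.00 dB SPL.
The limit corresponds to 10^(71/10) = 1.259e+07; subtracting the fixed part leaves 8.608e+06 for the CNC lathe, i.e. 69.35 dB SPL.
Required insertion loss = 79 − 69.35 = 9.65 dB.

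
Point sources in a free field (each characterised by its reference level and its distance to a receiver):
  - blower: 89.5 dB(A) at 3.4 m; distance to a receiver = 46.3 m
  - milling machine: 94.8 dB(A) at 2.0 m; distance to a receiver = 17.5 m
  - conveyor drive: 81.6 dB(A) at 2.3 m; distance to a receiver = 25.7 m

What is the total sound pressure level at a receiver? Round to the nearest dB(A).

77 dB(A)

First find each source's level at the receiver (point-source: −20·log₁₀(r/r_ref)), then combine on an intensity basis.
blower: 89.5 − 20·log₁₀(46.3/3.4) = 89.5 − 22.68 = 66.82 dB(A).
milling machine: 94.8 − 20·log₁₀(17.5/2.0) = 94.8 − 18.84 = 75.96 dB(A).
conveyor drive: 81.6 − 20·log₁₀(25.7/2.3) = 81.6 − 20.96 = 60.64 dB(A).
Σ 10^(L/10) = 4.541e+07 → L_total = 10·log₁₀(4.541e+07) = 76.57 dB(A).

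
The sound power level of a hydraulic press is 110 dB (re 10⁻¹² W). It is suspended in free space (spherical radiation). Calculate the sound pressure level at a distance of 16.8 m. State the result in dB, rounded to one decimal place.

74.5 dB

Free-field spherical radiation: L_p = L_w − 10·log₁₀(4π·r²), r = 16.8 m.
4π·r² = 3547 m², 10·log₁₀ of that is 35.498 dB.
L_p = 110 − 35.498 = 74.50 dB.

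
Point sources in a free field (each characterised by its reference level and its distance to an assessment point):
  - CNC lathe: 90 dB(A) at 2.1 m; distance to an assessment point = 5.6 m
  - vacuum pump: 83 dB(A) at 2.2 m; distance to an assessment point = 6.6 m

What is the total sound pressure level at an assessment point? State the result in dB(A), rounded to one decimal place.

82.1 dB(A)

First find each source's level at the receiver (point-source: −20·log₁₀(r/r_ref)), then combine on an intensity basis.
CNC lathe: 90 − 20·log₁₀(5.6/2.1) = 90 − 8.52 = 81.48 dB(A).
vacuum pump: 83 − 20·log₁₀(6.6/2.2) = 83 − 9.54 = 73.46 dB(A).
Σ 10^(L/10) = 1.628e+08 → L_total = 10·log₁₀(1.628e+08) = 82.12 dB(A).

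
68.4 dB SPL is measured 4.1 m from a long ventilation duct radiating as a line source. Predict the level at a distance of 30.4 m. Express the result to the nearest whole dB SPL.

Line-source attenuation: ΔL = 10·log₁₀(r₂/r₁) = 10·log₁₀(30.4/4.1) = 8.701 dB.
L₂ = 68.4 − 10·log₁₀(30.4/4.1) = 68.4 − 8.701 = 59.70 dB SPL.

60 dB SPL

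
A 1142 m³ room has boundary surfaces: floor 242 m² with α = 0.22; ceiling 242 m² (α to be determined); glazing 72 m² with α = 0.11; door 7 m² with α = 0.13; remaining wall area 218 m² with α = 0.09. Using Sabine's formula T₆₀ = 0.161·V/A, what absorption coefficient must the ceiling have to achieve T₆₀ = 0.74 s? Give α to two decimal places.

0.69

Required total absorption A = 0.161·1142/0.74 = 248.46 m².
Absorption from the other surfaces = 242·0.22 + 72·0.11 + 7·0.13 + 218·0.09 = 81.69 m², so the ceiling must supply 166.77 m² over 242 m².
α = 166.77/242 = 0.689.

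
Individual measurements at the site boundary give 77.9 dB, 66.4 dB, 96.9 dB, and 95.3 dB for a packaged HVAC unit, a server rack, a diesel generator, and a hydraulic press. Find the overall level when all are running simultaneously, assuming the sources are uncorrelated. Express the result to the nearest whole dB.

99 dB

For uncorrelated sources the intensities add, so convert each level to linear form, sum, and take 10·log₁₀ of the total.
Σ 10^(L/10) = 10^(77.9/10) + 10^(66.4/10) + 10^(96.9/10) + 10^(95.3/10) = 8.352e+09.
L_total = 10·log₁₀(8.352e+09) = 99.22 dB.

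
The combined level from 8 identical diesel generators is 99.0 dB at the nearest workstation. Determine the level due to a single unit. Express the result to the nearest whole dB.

90 dB

8 equal contributions raise the level by 10·log₁₀ 8 = 9.031 dB, so each unit alone gives 99.0 − 9.031.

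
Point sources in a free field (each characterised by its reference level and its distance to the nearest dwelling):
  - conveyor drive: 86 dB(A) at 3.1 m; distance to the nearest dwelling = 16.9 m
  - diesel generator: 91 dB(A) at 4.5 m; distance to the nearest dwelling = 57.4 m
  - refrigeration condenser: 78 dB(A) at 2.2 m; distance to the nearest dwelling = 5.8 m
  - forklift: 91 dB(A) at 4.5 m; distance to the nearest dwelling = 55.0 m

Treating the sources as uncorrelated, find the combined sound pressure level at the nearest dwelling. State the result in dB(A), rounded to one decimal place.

75.9 dB(A)

First find each source's level at the receiver (point-source: −20·log₁₀(r/r_ref)), then combine on an intensity basis.
conveyor drive: 86 − 20·log₁₀(16.9/3.1) = 86 − 14.73 = 71.27 dB(A).
diesel generator: 91 − 20·log₁₀(57.4/4.5) = 91 − 22.11 = 68.89 dB(A).
refrigeration condenser: 78 − 20·log₁₀(5.8/2.2) = 78 − 8.42 = 69.58 dB(A).
forklift: 91 − 20·log₁₀(55.0/4.5) = 91 − 21.74 = 69.26 dB(A).
Σ 10^(L/10) = 3.864e+07 → L_total = 10·log₁₀(3.864e+07) = 75.87 dB(A).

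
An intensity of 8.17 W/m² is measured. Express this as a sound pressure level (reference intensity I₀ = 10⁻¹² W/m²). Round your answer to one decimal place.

Dividing by I₀ shifts the exponent by 12: I/I₀ = 8.17×10^12.
L = 10·(0.9122 + 12) = 129.12 dB.

129.1 dB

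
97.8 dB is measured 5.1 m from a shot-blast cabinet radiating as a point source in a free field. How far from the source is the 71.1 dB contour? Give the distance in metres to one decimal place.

Point-source spreading drops the level by 20·log₁₀(r₂/r₁); inverting, r₂/r₁ = 10^(ΔL/20).
r₂ = 5.1·10^((97.8−71.1)/20) = 5.1·10^(26.7/20) = 110.30 m.

110.3 m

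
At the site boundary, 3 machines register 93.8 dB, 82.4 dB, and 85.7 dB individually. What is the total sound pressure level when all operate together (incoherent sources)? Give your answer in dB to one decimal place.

94.7 dB

Incoherent sources combine by intensity addition: L_total = 10·log₁₀(Σ 10^(L_i/10)).
Σ 10^(L/10) = 10^(93.8/10) + 10^(82.4/10) + 10^(85.7/10) = 2.944e+09.
L_total = 10·log₁₀(2.944e+09) = 94.69 dB.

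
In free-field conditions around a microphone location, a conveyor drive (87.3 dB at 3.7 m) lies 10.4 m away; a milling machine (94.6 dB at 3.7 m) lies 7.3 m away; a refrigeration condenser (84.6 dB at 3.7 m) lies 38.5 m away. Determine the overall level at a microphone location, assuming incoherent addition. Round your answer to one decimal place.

89.1 dB

First find each source's level at the receiver (point-source: −20·log₁₀(r/r_ref)), then combine on an intensity basis.
conveyor drive: 87.3 − 20·log₁₀(10.4/3.7) = 87.3 − 8.98 = 78.32 dB.
milling machine: 94.6 − 20·log₁₀(7.3/3.7) = 94.6 − 5.90 = 88.70 dB.
refrigeration condenser: 84.6 − 20·log₁₀(38.5/3.7) = 84.6 − 20.35 = 64.25 dB.
Σ 10^(L/10) = 8.115e+08 → L_total = 10·log₁₀(8.115e+08) = 89.09 dB.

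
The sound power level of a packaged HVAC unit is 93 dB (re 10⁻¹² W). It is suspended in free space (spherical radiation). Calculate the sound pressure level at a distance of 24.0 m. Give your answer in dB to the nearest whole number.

L_p = L_w − 10·log₁₀(4π·r²) with r = 24.0 m.
4π·r² = 7238 m², 10·log₁₀ of that is 38.596 dB.
L_p = 93 − 38.596 = 54.40 dB.

54 dB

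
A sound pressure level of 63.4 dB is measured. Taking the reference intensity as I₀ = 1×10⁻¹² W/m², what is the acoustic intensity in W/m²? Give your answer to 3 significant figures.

2.19e-06 W/m²

I/I₀ = 10^(63.4/10) = 2.188e+06, so I = 2.188e+06 × 10⁻¹² W/m².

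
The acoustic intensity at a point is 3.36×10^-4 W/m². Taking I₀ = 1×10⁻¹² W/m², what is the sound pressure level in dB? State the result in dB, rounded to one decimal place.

85.3 dB

Dividing by I₀ shifts the exponent by 12: I/I₀ = 3.36×10^8.
L = 10·(0.5263 + 8) = 85.26 dB.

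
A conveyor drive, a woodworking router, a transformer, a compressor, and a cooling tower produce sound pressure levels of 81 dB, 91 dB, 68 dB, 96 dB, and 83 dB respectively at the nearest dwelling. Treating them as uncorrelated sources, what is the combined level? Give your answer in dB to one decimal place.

97.5 dB

For uncorrelated sources the intensities add, so convert each level to linear form, sum, and take 10·log₁₀ of the total.
Σ 10^(L/10) = 10^(81/10) + 10^(91/10) + 10^(68/10) + 10^(96/10) + 10^(83/10) = 5.572e+09.
L_total = 10·log₁₀(5.572e+09) = 97.46 dB.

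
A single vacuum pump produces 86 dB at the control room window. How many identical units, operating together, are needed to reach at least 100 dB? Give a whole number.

26

N identical sources give L₁ + 10·log₁₀ N, so require 10·log₁₀ N ≥ 100 − 86 = 14.0 dB.
N ≥ 10^(14.0/10) = 25.119, so N = 26.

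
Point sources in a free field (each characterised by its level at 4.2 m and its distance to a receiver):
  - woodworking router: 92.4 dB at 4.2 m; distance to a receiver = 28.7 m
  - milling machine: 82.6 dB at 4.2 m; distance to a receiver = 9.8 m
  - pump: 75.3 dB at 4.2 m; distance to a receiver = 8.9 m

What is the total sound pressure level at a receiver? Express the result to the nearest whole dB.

79 dB

Apply inverse-square spreading to bring every level to the receiver, then sum 10^(L/10).
woodworking router: 92.4 − 20·log₁₀(28.7/4.2) = 92.4 − 16.69 = 75.71 dB.
milling machine: 82.6 − 20·log₁₀(9.8/4.2) = 82.6 − 7.36 = 75.24 dB.
pump: 75.3 − 20·log₁₀(8.9/4.2) = 75.3 − 6.52 = 68.78 dB.
Σ 10^(L/10) = 7.819e+07 → L_total = 10·log₁₀(7.819e+07) = 78.93 dB.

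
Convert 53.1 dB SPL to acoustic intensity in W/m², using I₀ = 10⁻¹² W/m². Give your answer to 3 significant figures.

2.04e-07 W/m²

I/I₀ = 10^(53.1/10) = 2.042e+05, so I = 2.042e+05 × 10⁻¹² W/m².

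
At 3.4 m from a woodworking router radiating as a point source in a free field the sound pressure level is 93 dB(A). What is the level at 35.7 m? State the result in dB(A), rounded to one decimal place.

Spherical spreading from a point source gives a 20·log₁₀(r₂/r₁) drop.
L₂ = 93 − 20·log₁₀(35.7/3.4) = 93 − 20.424 = 72.58 dB(A).

72.6 dB(A)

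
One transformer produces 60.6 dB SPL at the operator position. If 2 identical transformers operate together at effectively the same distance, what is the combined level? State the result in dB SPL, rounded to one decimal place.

63.6 dB SPL

L_total = L₁ + 10·log₁₀ N for N identical incoherent sources.
L_total = 60.6 + 10·log₁₀(2) = 60.6 + 3.010 = 63.61 dB SPL.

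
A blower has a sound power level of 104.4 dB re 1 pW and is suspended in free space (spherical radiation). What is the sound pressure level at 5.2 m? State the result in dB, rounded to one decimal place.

79.1 dB

L_p = L_w − 10·log₁₀(4π·r²) with r = 5.2 m.
4π·r² = 339.8 m², 10·log₁₀ of that is 25.312 dB.
L_p = 104.4 − 25.312 = 79.09 dB.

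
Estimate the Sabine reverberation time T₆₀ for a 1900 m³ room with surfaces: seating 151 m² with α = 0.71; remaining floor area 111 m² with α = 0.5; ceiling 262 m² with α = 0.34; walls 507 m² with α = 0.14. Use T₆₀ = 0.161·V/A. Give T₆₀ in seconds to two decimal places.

0.95 s

A = Σ Sᵢαᵢ = 151·0.71 + 111·0.5 + 262·0.34 + 507·0.14 = 322.77 m².
T₆₀ = 0.161·V/A = 0.161·1900/322.77 = 0.948 s.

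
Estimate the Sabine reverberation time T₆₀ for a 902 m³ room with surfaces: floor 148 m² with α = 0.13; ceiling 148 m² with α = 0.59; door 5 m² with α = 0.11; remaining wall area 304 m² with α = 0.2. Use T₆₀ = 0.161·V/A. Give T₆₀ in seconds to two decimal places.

0.86 s

A = Σ Sᵢαᵢ = 148·0.13 + 148·0.59 + 5·0.11 + 304·0.2 = 167.91 m².
T₆₀ = 0.161 × 902 / 167.91 = 0.865 s.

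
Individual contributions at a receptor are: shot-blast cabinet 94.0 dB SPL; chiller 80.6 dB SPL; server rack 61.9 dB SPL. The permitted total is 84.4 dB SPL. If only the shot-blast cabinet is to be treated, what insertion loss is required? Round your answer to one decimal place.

The untreated sources together contribute 10^(80.6/10) + 10^(61.9/10) = 1.164e+08, i.e. 80.66 dB SPL.
To meet 84.4 dB SPL overall, the treated shot-blast cabinet may contribute at most 10^(84.4/10) − 1.164e+08 = 1.591e+08, i.e. 82.02 dB SPL.
So the shot-blast cabinet must be reduced from 94.0 to 82.02 dB SPL: IL = 11.98 dB.

12.0 dB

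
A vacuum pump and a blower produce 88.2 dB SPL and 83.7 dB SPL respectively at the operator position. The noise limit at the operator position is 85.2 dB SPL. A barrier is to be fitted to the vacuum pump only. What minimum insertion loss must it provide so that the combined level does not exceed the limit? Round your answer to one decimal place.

Fixed contribution from the other source: Σ 10^(L/10) = 10^(83.7/10) = 2.344e+08 (83.70 dB SPL).
The limit corresponds to 10^(85.2/10) = 3.311e+08; subtracting the fixed part leaves 9.671e+07 for the vacuum pump, i.e. 79.85 dB SPL.
Required insertion loss = 88.2 − 79.85 = 8.35 dB.

8.3 dB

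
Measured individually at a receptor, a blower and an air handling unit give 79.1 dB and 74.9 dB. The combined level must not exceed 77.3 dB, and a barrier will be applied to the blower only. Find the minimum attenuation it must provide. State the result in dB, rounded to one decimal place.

5.5 dB

The untreated sources together contribute 10^(74.9/10) = 3.090e+07, i.e. 74.90 dB.
To meet 77.3 dB overall, the treated blower may contribute at most 10^(77.3/10) − 3.090e+07 = 2.280e+07, i.e. 73.58 dB.
So the blower must be reduced from 79.1 to 73.58 dB: IL = 5.52 dB.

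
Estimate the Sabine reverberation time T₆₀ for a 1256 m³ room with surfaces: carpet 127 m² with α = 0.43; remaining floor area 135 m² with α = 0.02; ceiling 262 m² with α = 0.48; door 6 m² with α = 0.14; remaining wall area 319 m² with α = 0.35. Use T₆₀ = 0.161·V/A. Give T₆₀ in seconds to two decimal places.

Summing Sᵢαᵢ: 127·0.43 + 135·0.02 + 262·0.48 + 6·0.14 + 319·0.35 = 295.56 m².
T₆₀ = 0.161·V/A = 0.161·1256/295.56 = 0.684 s.

0.68 s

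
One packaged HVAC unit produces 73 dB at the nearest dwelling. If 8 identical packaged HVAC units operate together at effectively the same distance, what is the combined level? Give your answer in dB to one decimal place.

L_total = L₁ + 10·log₁₀ N for N identical incoherent sources.
L_total = 73 + 10·log₁₀(8) = 73 + 9.031 = 82.03 dB.

82.0 dB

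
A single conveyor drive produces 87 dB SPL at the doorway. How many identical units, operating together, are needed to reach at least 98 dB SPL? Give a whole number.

13

Need L₁ + 10·log₁₀ N ≥ 98, i.e. log₁₀ N ≥ 1.10.
N ≥ 10^(11.0/10) = 12.589, so N = 13.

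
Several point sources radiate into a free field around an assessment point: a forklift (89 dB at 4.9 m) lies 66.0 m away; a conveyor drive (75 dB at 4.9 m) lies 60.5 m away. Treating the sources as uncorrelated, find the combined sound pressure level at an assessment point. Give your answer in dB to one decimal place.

66.6 dB

Propagate each source to the receiver with L = L_ref − 20·log₁₀(r/r_ref), then add intensities.
forklift: 89 − 20·log₁₀(66.0/4.9) = 89 − 22.59 = 66.41 dB.
conveyor drive: 75 − 20·log₁₀(60.5/4.9) = 75 − 21.83 = 53.17 dB.
Σ 10^(L/10) = 4.586e+06 → L_total = 10·log₁₀(4.586e+06) = 66.61 dB.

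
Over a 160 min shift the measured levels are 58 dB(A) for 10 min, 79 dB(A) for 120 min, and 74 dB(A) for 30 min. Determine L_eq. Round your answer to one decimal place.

The energy average is taken in the linear domain: L_eq = 10·log₁₀[(Σ tᵢ·10^(Lᵢ/10))/T], T = 160 min.
Σ tᵢ·10^(Lᵢ/10) = 10·10^(58/10) + 120·10^(79/10) + 30·10^(74/10) = 1.029e+10.
L_eq = 10·log₁₀(1.029e+10/160) = 78.08 dB(A).

78.1 dB(A)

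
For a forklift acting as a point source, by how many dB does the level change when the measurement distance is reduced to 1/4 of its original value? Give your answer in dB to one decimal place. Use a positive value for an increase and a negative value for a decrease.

+12.0 dB

Point-source spreading: ΔL = −20·log₁₀(r₂/r₁).
ΔL = −20·log₁₀(0.25) = +12.04 dB.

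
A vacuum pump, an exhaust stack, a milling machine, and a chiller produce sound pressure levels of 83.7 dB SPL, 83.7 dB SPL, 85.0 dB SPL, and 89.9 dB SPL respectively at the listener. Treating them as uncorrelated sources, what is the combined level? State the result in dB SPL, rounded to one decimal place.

Incoherent sources combine by intensity addition: L_total = 10·log₁₀(Σ 10^(L_i/10)).
Σ 10^(L/10) = 10^(83.7/10) + 10^(83.7/10) + 10^(85.0/10) + 10^(89.9/10) = 1.762e+09.
L_total = 10·log₁₀(1.762e+09) = 92.46 dB SPL.

92.5 dB SPL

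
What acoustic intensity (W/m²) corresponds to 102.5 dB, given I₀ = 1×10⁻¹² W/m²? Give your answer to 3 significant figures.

L = 10·log₁₀(I/I₀) ⇒ I = I₀·10^(L/10) = 10⁻¹² × 10^10.25.

0.0178 W/m²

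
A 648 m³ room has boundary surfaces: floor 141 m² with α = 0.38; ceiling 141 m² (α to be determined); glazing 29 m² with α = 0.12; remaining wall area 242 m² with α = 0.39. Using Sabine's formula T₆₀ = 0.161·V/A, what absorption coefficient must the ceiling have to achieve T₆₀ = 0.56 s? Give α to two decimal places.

0.25

From T₆₀ = 0.161·V/A, the target T₆₀ = 0.56 s needs A = 0.161·648/0.56 = 186.30 m².
Absorption from the other surfaces = 141·0.38 + 29·0.12 + 242·0.39 = 151.44 m², so the ceiling must supply 34.86 m² over 141 m².
α = 34.86/141 = 0.247.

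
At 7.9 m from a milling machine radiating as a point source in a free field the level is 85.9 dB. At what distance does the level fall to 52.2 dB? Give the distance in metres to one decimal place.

The 33.7 dB drop corresponds to a distance ratio of 10^(33.7/20) for a point source.
r₂ = 7.9·10^((85.9−52.2)/20) = 7.9·10^(33.7/20) = 382.50 m.

382.5 m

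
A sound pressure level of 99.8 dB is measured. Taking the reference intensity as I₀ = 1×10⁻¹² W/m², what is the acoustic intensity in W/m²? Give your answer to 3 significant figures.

I/I₀ = 10^(99.8/10) = 9.55e+09, so I = 9.55e+09 × 10⁻¹² W/m².

0.00955 W/m²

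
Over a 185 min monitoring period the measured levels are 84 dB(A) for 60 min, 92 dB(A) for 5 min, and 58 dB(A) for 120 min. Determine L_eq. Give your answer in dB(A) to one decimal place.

81.0 dB(A)

The energy average is taken in the linear domain: L_eq = 10·log₁₀[(Σ tᵢ·10^(Lᵢ/10))/T], T = 185 min.
Σ tᵢ·10^(Lᵢ/10) = 60·10^(84/10) + 5·10^(92/10) + 120·10^(58/10) = 2.307e+10.
L_eq = 10·log₁₀(2.307e+10/185) = 80.96 dB(A).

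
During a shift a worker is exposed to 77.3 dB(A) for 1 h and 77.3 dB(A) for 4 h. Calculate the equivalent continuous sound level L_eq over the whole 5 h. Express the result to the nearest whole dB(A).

77 dB(A)

The energy average is taken in the linear domain: L_eq = 10·log₁₀[(Σ tᵢ·10^(Lᵢ/10))/T], T = 5 h.
Σ tᵢ·10^(Lᵢ/10) = 1·10^(77.3/10) + 4·10^(77.3/10) = 2.685e+08.
L_eq = 10·log₁₀(2.685e+08/5) = 77.30 dB(A).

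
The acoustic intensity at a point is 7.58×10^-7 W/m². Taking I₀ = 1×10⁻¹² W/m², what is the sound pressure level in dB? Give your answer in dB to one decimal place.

58.8 dB

L = 10·log₁₀(I/I₀) = 10·log₁₀(7.58×10^-7/10⁻¹²) = 10·log₁₀(7.58×10^5).
L = 10·(0.8797 + 5) = 58.80 dB.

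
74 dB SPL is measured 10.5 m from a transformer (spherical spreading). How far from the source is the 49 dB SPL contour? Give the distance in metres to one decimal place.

186.7 m

The 25.0 dB drop corresponds to a distance ratio of 10^(25.0/20) for a point source.
r₂ = 10.5·10^((74−49)/20) = 10.5·10^(25.0/20) = 186.72 m.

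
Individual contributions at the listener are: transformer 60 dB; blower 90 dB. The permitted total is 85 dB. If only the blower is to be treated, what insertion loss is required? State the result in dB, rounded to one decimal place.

Fixed contribution from the other source: Σ 10^(L/10) = 10^(60/10) = 1.000e+06 (60.00 dB).
To meet 85 dB overall, the treated blower may contribute at most 10^(85/10) − 1.000e+06 = 3.152e+08, i.e. 84.99 dB.
So the blower must be reduced from 90 to 84.99 dB: IL = 5.01 dB.

5.0 dB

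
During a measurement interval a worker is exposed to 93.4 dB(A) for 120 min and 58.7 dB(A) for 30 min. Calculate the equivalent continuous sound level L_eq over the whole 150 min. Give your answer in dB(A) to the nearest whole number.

Weight each interval's intensity by its duration and average over T = 150 min:
Σ tᵢ·10^(Lᵢ/10) = 120·10^(93.4/10) + 30·10^(58.7/10) = 2.626e+11.
L_eq = 10·log₁₀(2.626e+11/150) = 92.43 dB(A).

92 dB(A)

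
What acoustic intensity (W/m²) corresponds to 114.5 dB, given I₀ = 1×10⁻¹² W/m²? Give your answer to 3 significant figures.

0.282 W/m²

I = I₀·10^(L/10) = 10⁻¹² × 10^(114.5/10) = 10^(-0.550).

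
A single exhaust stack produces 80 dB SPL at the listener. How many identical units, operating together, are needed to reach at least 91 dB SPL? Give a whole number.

13

The shortfall is 91 − 80 = 11.0 dB, and N units add 10·log₁₀ N, so need 10·log₁₀ N ≥ 11.0.
N ≥ 10^(11.0/10) = 12.589, so N = 13.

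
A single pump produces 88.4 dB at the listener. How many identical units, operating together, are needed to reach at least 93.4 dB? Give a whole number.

N identical sources give L₁ + 10·log₁₀ N, so require 10·log₁₀ N ≥ 93.4 − 88.4 = 5.0 dB.
N ≥ 10^(5.0/10) = 3.162, so N = 4.

4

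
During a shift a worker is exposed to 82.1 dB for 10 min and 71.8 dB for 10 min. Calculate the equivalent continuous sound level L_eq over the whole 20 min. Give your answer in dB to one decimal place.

Weight each interval's intensity by its duration and average over T = 20 min:
Σ tᵢ·10^(Lᵢ/10) = 10·10^(82.1/10) + 10·10^(71.8/10) = 1.773e+09.
L_eq = 10·log₁₀(1.773e+09/20) = 79.48 dB.

79.5 dB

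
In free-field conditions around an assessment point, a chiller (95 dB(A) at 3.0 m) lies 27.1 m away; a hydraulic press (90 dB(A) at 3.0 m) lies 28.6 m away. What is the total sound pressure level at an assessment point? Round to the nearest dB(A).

Propagate each source to the receiver with L = L_ref − 20·log₁₀(r/r_ref), then add intensities.
chiller: 95 − 20·log₁₀(27.1/3.0) = 95 − 19.12 = 75.88 dB(A).
hydraulic press: 90 − 20·log₁₀(28.6/3.0) = 90 − 19.58 = 70.42 dB(A).
Σ 10^(L/10) = 4.976e+07 → L_total = 10·log₁₀(4.976e+07) = 76.97 dB(A).

77 dB(A)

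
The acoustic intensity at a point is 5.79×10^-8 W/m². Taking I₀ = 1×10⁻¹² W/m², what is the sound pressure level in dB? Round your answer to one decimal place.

47.6 dB

Dividing by I₀ shifts the exponent by 12: I/I₀ = 5.79×10^4.
L = 10·(0.7627 + 4) = 47.63 dB.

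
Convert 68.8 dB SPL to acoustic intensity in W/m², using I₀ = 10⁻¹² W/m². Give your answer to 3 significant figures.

I = I₀·10^(L/10) = 10⁻¹² × 10^(68.8/10) = 10^(-5.120).

7.59e-06 W/m²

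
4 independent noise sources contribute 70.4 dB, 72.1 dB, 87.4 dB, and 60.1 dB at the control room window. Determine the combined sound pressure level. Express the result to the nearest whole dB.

88 dB

Incoherent sources combine by intensity addition: L_total = 10·log₁₀(Σ 10^(L_i/10)).
Σ 10^(L/10) = 10^(70.4/10) + 10^(72.1/10) + 10^(87.4/10) + 10^(60.1/10) = 5.777e+08.
L_total = 10·log₁₀(5.777e+08) = 87.62 dB.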